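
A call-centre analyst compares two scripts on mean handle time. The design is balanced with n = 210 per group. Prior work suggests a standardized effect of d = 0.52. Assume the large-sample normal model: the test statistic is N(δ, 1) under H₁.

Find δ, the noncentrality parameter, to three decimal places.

δ = d·√(n/2) = 0.52 × √(210/2) = 5.3284

δ ≈ 5.328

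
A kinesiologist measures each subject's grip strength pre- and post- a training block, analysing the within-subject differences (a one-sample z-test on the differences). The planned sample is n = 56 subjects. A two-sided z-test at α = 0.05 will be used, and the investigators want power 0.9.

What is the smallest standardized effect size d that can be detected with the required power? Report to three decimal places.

d ≈ 0.433

Required noncentrality: δ = z_{0.025} + z_{0.10} = 1.960 + 1.282 = 3.242.
(Lower-tail contribution to power is negligible for δ > 0.)
δ = d·√n ⇒ d = δ/√n = 3.242/√56 = 0.4332.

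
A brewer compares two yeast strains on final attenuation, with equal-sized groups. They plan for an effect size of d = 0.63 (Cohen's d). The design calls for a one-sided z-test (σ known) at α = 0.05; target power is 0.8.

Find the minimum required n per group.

Set Φ(δ − 1.645) = 0.8; then δ − 1.645 = Φ⁻¹(0.8) = 0.842, giving δ = 2.486.
δ = d·√(n/2) ⇒ n = 2(δ/d)² = 2 × (2.486 / 0.63)² = 31.15.
Rounding up, n = 32 per group.

n = 32 per group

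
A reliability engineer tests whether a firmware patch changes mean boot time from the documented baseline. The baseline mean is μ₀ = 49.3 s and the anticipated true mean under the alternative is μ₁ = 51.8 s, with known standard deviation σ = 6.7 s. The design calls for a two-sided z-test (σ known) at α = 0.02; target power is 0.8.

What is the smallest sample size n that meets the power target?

Standardized effect: d = |μ₁ − μ₀| / σ = |51.8 − 49.3| / 6.7 = 0.3731
Set Φ(δ − 2.326) = 0.8; then δ − 2.326 = Φ⁻¹(0.8) = 0.842, giving δ = 3.168.
(The Φ(−δ − z_{α/2}) term is vanishingly small for δ > 0 and is dropped in the standard sample-size formula.)
δ = d·√n ⇒ n = (δ/d)² = (3.168 / 0.3731)² = 72.08.
Rounding up, n = 73.

n = 73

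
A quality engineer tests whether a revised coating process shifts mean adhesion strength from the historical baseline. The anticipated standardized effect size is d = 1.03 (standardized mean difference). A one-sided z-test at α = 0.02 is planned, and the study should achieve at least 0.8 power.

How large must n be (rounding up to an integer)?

Set Φ(δ − 2.054) = 0.8; then δ − 2.054 = Φ⁻¹(0.8) = 0.842, giving δ = 2.895.
δ = d·√n ⇒ n = (δ/d)² = (2.895 / 1.03)² = 7.90.
Round up to the next whole unit.

n = 8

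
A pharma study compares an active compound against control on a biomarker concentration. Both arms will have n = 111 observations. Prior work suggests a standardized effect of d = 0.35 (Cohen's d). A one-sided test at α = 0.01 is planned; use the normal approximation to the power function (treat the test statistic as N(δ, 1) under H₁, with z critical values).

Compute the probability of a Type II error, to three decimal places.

β ≈ 0.389

Noncentrality parameter: δ = d·√(n/2) = 0.35 × √(111/2) = 2.6074
One-sided α = 0.01 → critical value z_{0.01} = 2.326.
Power = P(Z > 2.326 − δ) = Φ(0.281) = 0.6107.
Type II error: β = 1 − power = 1 − 0.6107 = 0.3893.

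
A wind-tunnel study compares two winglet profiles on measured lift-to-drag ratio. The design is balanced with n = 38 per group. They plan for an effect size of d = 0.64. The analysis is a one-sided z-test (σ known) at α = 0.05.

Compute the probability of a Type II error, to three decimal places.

Noncentrality parameter: δ = d·√(n/2) = 0.64 × √(38/2) = 2.7897
Critical value for a one-sided test at α = 0.05: z_α = 1.645.
Power = P(Z > 1.645 − δ) = Φ(1.145) = 0.8739.
Type II error: β = 1 − power = 1 − 0.8739 = 0.1261.

β ≈ 0.126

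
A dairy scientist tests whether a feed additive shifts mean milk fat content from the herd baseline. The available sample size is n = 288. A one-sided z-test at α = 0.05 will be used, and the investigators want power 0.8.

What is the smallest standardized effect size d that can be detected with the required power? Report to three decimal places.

d ≈ 0.147

Required noncentrality: δ = z_{0.05} + z_{0.20} = 1.645 + 0.842 = 2.486.
δ = d·√n ⇒ d = δ/√n = 2.486/√288 = 0.1465.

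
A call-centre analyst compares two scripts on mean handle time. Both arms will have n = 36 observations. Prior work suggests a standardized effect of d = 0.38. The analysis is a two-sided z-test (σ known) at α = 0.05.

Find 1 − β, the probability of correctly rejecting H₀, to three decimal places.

Power ≈ 0.364

Noncentrality parameter: δ = d·√(n/2) = 0.38 × √(36/2) = 1.6122
Two-sided α = 0.05 → critical value z_{0.025} = 1.960.
Power = Φ(δ − 1.960) + Φ(−δ − 1.960) = Φ(-0.348) + Φ(-3.572) = 0.3640 + 0.0002 = 0.3642.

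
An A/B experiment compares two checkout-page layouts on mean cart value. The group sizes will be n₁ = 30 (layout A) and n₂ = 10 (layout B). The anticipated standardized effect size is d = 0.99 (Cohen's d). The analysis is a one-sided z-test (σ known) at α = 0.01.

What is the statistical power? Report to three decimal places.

Power ≈ 0.650

Noncentrality parameter: δ = d / √(1/n₁ + 1/n₂) = 0.99 / √(1/30 + 1/10) = 2.7112
Critical value for a one-sided test at α = 0.01: z_α = 2.326.
Power = Φ(δ − 2.326) = Φ(0.385) = 0.6498.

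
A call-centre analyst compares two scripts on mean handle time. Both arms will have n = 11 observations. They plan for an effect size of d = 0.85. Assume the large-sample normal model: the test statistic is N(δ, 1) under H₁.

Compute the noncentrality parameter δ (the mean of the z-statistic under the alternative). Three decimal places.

δ ≈ 1.993

δ = d·√(n/2) = 0.85 × √(11/2) = 1.9934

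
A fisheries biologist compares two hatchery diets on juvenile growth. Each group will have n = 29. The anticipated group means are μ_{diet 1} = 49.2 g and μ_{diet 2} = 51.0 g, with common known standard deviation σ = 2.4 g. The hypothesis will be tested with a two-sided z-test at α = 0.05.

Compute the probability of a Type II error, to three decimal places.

Standardized effect: d = |μ_{diet 1} − μ_{diet 2}| / σ = |49.2 − 51.0| / 2.4 = 0.7500
Noncentrality parameter: δ = d·√(n/2) = 0.7500 × √(29/2) = 2.8559
Critical value for a two-sided test at α = 0.05: z_{α/2} = 1.960.
Power = Φ(δ − 1.960) + Φ(−δ − 1.960) = Φ(0.896) + Φ(-4.816) = 0.8149 + 0.0000 = 0.8149.
Type II error: β = 1 − power = 1 − 0.8149 = 0.1851.

β ≈ 0.185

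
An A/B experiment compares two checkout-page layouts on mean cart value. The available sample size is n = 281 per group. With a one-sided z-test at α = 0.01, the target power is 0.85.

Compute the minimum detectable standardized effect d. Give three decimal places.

d ≈ 0.284

Need Φ(δ − 2.326) = 0.85, so δ = 2.326 + 1.036 = 3.363.
δ = d·√(n/2) ⇒ d = δ/√(n/2) = 3.363/√(281/2) = 0.2837.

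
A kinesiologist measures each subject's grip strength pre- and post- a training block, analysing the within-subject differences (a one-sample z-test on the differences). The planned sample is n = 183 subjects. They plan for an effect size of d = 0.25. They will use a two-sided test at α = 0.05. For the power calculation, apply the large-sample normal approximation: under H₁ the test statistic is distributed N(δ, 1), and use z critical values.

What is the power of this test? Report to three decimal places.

Noncentrality parameter: δ = d·√n = 0.25 × √183 = 3.3819
Critical value for a two-sided test at α = 0.05: z_{α/2} = 1.960.
Power = Φ(δ − 1.960) + Φ(−δ − 1.960) = Φ(1.422) + Φ(-5.342) = 0.9225 + 0.0000 = 0.9225.

Power ≈ 0.922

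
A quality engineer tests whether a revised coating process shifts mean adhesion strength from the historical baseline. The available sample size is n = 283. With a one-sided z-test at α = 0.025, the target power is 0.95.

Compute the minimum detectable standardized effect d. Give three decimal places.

Required noncentrality: δ = z_{0.025} + z_{0.05} = 1.960 + 1.645 = 3.605.
δ = d·√n ⇒ d = δ/√n = 3.605/√283 = 0.2143.

d ≈ 0.214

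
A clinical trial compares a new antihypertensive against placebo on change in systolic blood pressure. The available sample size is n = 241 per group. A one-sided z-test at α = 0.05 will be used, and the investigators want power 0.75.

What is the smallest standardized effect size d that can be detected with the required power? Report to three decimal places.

d ≈ 0.211

Need Φ(δ − 1.645) = 0.75, so δ = 1.645 + 0.674 = 2.319.
δ = d·√(n/2) ⇒ d = δ/√(n/2) = 2.319/√(241/2) = 0.2113.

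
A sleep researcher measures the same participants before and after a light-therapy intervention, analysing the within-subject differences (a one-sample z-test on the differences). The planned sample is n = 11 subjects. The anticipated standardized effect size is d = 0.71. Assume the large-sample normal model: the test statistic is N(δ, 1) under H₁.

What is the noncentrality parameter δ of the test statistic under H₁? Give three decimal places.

δ ≈ 2.355

δ = d·√n = 0.71 × √11 = 2.3548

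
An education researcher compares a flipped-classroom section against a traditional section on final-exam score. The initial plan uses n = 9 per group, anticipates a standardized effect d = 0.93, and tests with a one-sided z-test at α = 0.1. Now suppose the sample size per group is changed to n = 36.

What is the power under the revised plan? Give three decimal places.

With n = 36 per group: δ = d·√(n/2) = 0.93 × √(36/2) = 3.9457. Critical value z_{0.1} = 1.282.
Revised power = P(Z > 1.282 − δ) = Φ(2.664) = 0.9961.

Power ≈ 0.996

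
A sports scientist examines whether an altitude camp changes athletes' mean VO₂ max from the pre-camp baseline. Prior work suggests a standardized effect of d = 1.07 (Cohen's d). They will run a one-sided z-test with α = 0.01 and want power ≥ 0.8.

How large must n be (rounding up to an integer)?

For power 0.8 need Φ(δ − z_{0.01}) = 0.8, so δ = z_{0.01} + z_{0.20} = 2.326 + 0.842 = 3.168.
δ = d·√n ⇒ n = (δ/d)² = (3.168 / 1.07)² = 8.77.
Rounding up, n = 9.

n = 9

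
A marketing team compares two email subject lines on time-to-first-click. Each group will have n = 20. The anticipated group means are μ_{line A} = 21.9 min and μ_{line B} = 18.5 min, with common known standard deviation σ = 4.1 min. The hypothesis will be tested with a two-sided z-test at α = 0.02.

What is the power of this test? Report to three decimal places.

Standardized effect: d = |μ_{line A} − μ_{line B}| / σ = |21.9 − 18.5| / 4.1 = 0.8293
Noncentrality parameter: δ = d·√(n/2) = 0.8293 × √(20/2) = 2.6224
Two-sided α = 0.02 → critical value z_{0.01} = 2.326.
Power = Φ(δ − 2.326) + Φ(−δ − 2.326) = Φ(0.296) + Φ(-4.949) = 0.6164 + 0.0000 = 0.6164.

Power ≈ 0.616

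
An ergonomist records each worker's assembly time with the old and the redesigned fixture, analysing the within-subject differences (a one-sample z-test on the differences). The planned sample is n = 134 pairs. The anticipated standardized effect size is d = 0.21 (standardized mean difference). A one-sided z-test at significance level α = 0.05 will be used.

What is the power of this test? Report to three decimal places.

Power ≈ 0.784

Noncentrality parameter: δ = d·√n = 0.21 × √134 = 2.4309
Critical value for a one-sided test at α = 0.05: z_α = 1.645.
Power = P(Z > 1.645 − δ) = Φ(0.786) = 0.7841.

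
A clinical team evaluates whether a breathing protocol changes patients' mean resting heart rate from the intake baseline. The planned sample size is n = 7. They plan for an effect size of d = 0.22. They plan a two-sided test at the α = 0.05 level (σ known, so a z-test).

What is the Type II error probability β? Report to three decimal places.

β ≈ 0.910

Noncentrality parameter: δ = d·√n = 0.22 × √7 = 0.5821
Two-sided α = 0.05 → critical value z_{0.025} = 1.960.
Power = Φ(δ − 1.960) + Φ(−δ − 1.960) = Φ(-1.378) + Φ(-2.542) = 0.0841 + 0.0055 = 0.0896.
Type II error: β = 1 − power = 1 − 0.0896 = 0.9104.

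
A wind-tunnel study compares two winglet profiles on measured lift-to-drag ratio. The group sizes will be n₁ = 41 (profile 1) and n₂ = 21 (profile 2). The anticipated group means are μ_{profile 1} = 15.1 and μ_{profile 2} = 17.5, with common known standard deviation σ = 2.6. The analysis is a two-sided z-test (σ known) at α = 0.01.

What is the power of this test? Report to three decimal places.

Power ≈ 0.806

Standardized effect: d = |μ_{profile 1} − μ_{profile 2}| / σ = |15.1 − 17.5| / 2.6 = 0.9231
Noncentrality parameter: δ = d / √(1/n₁ + 1/n₂) = 0.9231 / √(1/41 + 1/21) = 3.4399
Two-sided α = 0.01 → critical value z_{0.005} = 2.576.
Power = Φ(δ − 2.576) + Φ(−δ − 2.576) = Φ(0.864) + Φ(-6.016) = 0.8062 + 0.0000 = 0.8062.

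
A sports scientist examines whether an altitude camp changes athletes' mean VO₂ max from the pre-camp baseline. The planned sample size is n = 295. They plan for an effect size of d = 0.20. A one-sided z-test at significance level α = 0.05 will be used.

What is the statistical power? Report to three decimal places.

Noncentrality parameter: λ = d·√n = 0.20 × √295 = 3.4351
One-sided α = 0.05 → critical value z_{0.05} = 1.645.
Power = P(Z > 1.645 − λ) = Φ(1.790) = 0.9633.

Power ≈ 0.963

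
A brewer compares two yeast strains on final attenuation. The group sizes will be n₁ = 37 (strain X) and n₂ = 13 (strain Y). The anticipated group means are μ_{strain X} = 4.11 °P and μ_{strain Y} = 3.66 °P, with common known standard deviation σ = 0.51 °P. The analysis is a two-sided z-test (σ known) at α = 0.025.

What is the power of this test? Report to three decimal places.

Standardized effect: d = |μ_{strain X} − μ_{strain Y}| / σ = |4.11 − 3.66| / 0.51 = 0.8824
Noncentrality parameter: δ = d / √(1/n₁ + 1/n₂) = 0.8824 / √(1/37 + 1/13) = 2.7367
Critical value for a two-sided test at α = 0.025: z_{α/2} = 2.241.
Power = Φ(δ − 2.241) + Φ(−δ − 2.241) = Φ(0.495) + Φ(-4.978) = 0.6898 + 0.0000 = 0.6898.

Power ≈ 0.690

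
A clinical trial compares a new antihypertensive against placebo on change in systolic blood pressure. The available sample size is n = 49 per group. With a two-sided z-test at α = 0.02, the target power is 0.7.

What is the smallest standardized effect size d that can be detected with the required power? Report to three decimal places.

Required noncentrality: δ = z_{0.01} + z_{0.30} = 2.326 + 0.524 = 2.851.
(Lower-tail contribution to power is negligible for δ > 0.)
δ = d·√(n/2) ⇒ d = δ/√(n/2) = 2.851/√(49/2) = 0.5759.

d ≈ 0.576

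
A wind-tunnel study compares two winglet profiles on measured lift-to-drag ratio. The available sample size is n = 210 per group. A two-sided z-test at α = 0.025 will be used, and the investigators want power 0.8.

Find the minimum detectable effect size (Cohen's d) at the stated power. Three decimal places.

d ≈ 0.301

Need Φ(δ − 2.241) = 0.8, so δ = 2.241 + 0.842 = 3.083.
(Lower-tail contribution to power is negligible for δ > 0.)
δ = d·√(n/2) ⇒ d = δ/√(n/2) = 3.083/√(210/2) = 0.3009.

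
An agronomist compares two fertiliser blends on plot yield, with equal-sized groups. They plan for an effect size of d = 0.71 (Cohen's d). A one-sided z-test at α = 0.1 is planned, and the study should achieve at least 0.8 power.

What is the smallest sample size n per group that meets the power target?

n = 18 per group

For power 0.8 need Φ(δ − z_{0.1}) = 0.8, so δ = z_{0.1} + z_{0.20} = 1.282 + 0.842 = 2.123.
δ = d·√(n/2) ⇒ n = 2(δ/d)² = 2 × (2.123 / 0.71)² = 17.88.
Round up to the next whole unit.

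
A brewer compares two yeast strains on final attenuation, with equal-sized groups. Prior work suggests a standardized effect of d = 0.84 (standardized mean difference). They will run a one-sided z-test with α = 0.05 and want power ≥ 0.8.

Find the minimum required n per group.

Set Φ(δ − 1.645) = 0.8; then δ − 1.645 = Φ⁻¹(0.8) = 0.842, giving δ = 2.486.
δ = d·√(n/2) ⇒ n = 2(δ/d)² = 2 × (2.486 / 0.84)² = 17.52.
Round up to the next whole unit.

n = 18 per group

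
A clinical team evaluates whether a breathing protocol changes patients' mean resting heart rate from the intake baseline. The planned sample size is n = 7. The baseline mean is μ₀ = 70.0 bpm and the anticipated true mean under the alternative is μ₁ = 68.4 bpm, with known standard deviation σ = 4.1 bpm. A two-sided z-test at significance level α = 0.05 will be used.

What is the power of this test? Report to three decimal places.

Standardized effect: d = |μ₁ − μ₀| / σ = |68.4 − 70.0| / 4.1 = 0.3902
Noncentrality parameter: δ = d·√n = 0.3902 × √7 = 1.0325
Two-sided α = 0.05 → critical value z_{0.025} = 1.960.
Power = Φ(δ − 1.960) + Φ(−δ − 1.960) = Φ(-0.927) + Φ(-2.992) = 0.1768 + 0.0014 = 0.1782.

Power ≈ 0.178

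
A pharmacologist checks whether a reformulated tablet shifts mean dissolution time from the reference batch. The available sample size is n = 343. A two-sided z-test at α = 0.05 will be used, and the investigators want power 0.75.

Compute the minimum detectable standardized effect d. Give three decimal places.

Required noncentrality: δ = z_{0.025} + z_{0.25} = 1.960 + 0.674 = 2.634.
(Lower-tail contribution to power is negligible for δ > 0.)
δ = d·√n ⇒ d = δ/√n = 2.634/√343 = 0.1422.

d ≈ 0.142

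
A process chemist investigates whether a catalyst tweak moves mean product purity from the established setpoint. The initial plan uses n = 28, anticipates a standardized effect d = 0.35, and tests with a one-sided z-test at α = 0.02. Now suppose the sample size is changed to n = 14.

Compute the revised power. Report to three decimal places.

Power ≈ 0.228

With n = 14: δ = d·√n = 0.35 × √14 = 1.3096. Critical value z_{0.02} = 2.054.
Revised power = Φ(δ − 2.054) = Φ(-0.744) = 0.2284.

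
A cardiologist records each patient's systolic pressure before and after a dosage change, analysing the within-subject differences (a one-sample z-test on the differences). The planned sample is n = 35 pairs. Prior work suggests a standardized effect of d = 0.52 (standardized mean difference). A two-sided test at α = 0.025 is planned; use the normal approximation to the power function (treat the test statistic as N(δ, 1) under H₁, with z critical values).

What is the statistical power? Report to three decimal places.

Power ≈ 0.798

Noncentrality parameter: δ = d·√n = 0.52 × √35 = 3.0764
Two-sided α = 0.025 → critical value z_{0.0125} = 2.241.
Power = Φ(δ − 2.241) + Φ(−δ − 2.241) = Φ(0.835) + Φ(-5.318) = 0.7981 + 0.0000 = 0.7981.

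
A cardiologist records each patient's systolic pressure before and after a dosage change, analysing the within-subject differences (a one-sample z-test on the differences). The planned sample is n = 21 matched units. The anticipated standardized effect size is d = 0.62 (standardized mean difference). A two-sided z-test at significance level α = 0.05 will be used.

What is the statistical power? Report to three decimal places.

Noncentrality parameter: δ = d·√n = 0.62 × √21 = 2.8412
Critical value for a two-sided test at α = 0.05: z_{α/2} = 1.960.
Power = Φ(δ − 1.960) + Φ(−δ − 1.960) = Φ(0.881) + Φ(-4.801) = 0.8109 + 0.0000 = 0.8109.

Power ≈ 0.811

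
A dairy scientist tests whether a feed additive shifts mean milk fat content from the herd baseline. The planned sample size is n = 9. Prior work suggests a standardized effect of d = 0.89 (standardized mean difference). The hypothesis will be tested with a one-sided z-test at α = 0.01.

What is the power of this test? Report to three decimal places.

Power ≈ 0.634

Noncentrality parameter: δ = d·√n = 0.89 × √9 = 2.6700
One-sided α = 0.01 → critical value z_{0.01} = 2.326.
Power = P(Z > 2.326 − δ) = Φ(0.344) = 0.6344.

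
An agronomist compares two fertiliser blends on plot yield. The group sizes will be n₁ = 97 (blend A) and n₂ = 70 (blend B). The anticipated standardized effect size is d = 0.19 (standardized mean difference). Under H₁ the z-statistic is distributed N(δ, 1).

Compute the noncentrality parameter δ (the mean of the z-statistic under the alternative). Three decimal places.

δ ≈ 1.212

δ = d / √(1/n₁ + 1/n₂) = 0.19 / √(1/97 + 1/70) = 1.2115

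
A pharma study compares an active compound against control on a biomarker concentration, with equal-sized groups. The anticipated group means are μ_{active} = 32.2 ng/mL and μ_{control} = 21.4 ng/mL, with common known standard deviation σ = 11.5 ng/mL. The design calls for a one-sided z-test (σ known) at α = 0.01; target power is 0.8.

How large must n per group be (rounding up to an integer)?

Standardized effect: d = |μ_{active} − μ_{control}| / σ = |32.2 − 21.4| / 11.5 = 0.9391
For power 0.8 need Φ(δ − z_{0.01}) = 0.8, so δ = z_{0.01} + z_{0.20} = 2.326 + 0.842 = 3.168.
δ = d·√(n/2) ⇒ n = 2(δ/d)² = 2 × (3.168 / 0.9391)² = 22.76.
Round up to the next whole unit.

n = 23 per group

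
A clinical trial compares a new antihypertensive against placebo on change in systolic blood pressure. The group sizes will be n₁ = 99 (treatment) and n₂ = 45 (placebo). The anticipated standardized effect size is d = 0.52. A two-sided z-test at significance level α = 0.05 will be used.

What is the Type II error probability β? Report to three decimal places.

β ≈ 0.176

Noncentrality parameter: δ = d / √(1/n₁ + 1/n₂) = 0.52 / √(1/99 + 1/45) = 2.8923
Critical value for a two-sided test at α = 0.05: z_{α/2} = 1.960.
Power = Φ(δ − 1.960) + Φ(−δ − 1.960) = Φ(0.932) + Φ(-4.852) = 0.8244 + 0.0000 = 0.8244.
Type II error: β = 1 − power = 1 − 0.8244 = 0.1756.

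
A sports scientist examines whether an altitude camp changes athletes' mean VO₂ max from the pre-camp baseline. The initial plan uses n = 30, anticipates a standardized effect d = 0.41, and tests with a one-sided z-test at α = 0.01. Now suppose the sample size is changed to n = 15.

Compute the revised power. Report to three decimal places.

With n = 15: δ = d·√n = 0.41 × √15 = 1.5879. Critical value z_{0.01} = 2.326.
Revised power = Φ(δ − 2.326) = Φ(-0.738) = 0.2301.

Power ≈ 0.230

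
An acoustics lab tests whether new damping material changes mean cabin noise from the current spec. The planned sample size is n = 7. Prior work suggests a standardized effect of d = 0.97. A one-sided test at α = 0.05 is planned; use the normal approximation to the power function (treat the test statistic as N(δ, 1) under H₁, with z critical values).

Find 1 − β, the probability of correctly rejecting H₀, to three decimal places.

Noncentrality parameter: δ = d·√n = 0.97 × √7 = 2.5664
One-sided α = 0.05 → critical value z_{0.05} = 1.645.
Power = Φ(δ − 1.645) = Φ(0.922) = 0.8216.

Power ≈ 0.822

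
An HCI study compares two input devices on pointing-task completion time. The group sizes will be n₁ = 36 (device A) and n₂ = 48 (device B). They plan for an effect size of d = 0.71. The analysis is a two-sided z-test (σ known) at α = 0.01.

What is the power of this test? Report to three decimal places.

Noncentrality parameter: δ = d / √(1/n₁ + 1/n₂) = 0.71 / √(1/36 + 1/48) = 3.2203
Two-sided α = 0.01 → critical value z_{0.005} = 2.576.
Power = Φ(δ − 2.576) + Φ(−δ − 2.576) = Φ(0.644) + Φ(-5.796) = 0.7404 + 0.0000 = 0.7404.

Power ≈ 0.740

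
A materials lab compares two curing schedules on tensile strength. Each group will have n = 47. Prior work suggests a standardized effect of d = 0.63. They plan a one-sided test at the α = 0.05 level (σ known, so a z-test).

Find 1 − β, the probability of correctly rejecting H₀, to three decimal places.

Noncentrality parameter: λ = d·√(n/2) = 0.63 × √(47/2) = 3.0540
Critical value for a one-sided test at α = 0.05: z_α = 1.645.
Power = P(Z > 1.645 − λ) = Φ(1.409) = 0.9206.

Power ≈ 0.921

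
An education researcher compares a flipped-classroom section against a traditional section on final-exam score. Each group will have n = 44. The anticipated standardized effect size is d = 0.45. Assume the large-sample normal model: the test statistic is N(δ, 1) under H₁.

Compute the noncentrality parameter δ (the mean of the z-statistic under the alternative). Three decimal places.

δ ≈ 2.111

The noncentrality parameter scales effect size by the design's sample-size factor: δ = d·√(n/2) = 0.45 × √(44/2) = 2.1107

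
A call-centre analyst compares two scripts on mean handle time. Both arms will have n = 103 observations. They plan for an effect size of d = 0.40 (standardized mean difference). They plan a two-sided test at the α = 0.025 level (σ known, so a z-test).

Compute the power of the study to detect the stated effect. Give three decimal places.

Power ≈ 0.735

Noncentrality parameter: δ = d·√(n/2) = 0.40 × √(103/2) = 2.8705
Two-sided α = 0.025 → critical value z_{0.0125} = 2.241.
Power = Φ(δ − 2.241) + Φ(−δ − 2.241) = Φ(0.629) + Φ(-5.112) = 0.7354 + 0.0000 = 0.7354.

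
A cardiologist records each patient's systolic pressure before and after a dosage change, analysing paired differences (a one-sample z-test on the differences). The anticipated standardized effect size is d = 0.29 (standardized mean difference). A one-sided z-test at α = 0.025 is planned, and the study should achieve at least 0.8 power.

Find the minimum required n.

For power 0.8 need Φ(δ − z_{0.025}) = 0.8, so δ = z_{0.025} + z_{0.20} = 1.960 + 0.842 = 2.802.
δ = d·√n ⇒ n = (δ/d)² = (2.802 / 0.29)² = 93.33.
Rounding up, n = 94.

n = 94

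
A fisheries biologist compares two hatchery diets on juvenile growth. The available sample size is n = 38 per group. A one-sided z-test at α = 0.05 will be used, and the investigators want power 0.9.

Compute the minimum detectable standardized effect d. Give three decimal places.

Need Φ(δ − 1.645) = 0.9, so δ = 1.645 + 1.282 = 2.926.
δ = d·√(n/2) ⇒ d = δ/√(n/2) = 2.926/√(38/2) = 0.6714.

d ≈ 0.671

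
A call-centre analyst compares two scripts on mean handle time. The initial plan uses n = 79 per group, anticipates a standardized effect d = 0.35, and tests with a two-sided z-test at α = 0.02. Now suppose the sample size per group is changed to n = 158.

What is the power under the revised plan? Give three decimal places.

With n = 158 per group: δ = d·√(n/2) = 0.35 × √(158/2) = 3.1109. Critical value z_{0.01} = 2.326.
Revised power = Φ(δ − 2.326) + Φ(−δ − 2.326) = Φ(0.785) + Φ(-5.437) = 0.7836 + 0.0000 = 0.7836.

Power ≈ 0.784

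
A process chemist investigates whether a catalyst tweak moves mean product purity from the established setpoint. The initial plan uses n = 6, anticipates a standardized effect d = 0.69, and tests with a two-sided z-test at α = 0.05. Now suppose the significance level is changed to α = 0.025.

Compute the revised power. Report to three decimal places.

Power ≈ 0.291

δ = d·√n = 0.69 × √6 = 1.6901 (unchanged). New critical value: z_{0.0125} = 2.241.
Revised power = Φ(δ − 2.241) + Φ(−δ − 2.241) = Φ(-0.551) + Φ(-3.932) = 0.2907 + 0.0000 = 0.2908.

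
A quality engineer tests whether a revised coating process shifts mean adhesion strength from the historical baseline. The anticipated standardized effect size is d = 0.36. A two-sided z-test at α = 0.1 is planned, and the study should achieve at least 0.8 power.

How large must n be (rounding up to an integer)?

n = 48

For power 0.8 need Φ(δ − z_{0.05}) = 0.8, so δ = z_{0.05} + z_{0.20} = 1.645 + 0.842 = 2.486.
(For δ > 0 the lower-tail rejection region contributes negligibly to power, so the one-term inversion is standard.)
δ = d·√n ⇒ n = (δ/d)² = (2.486 / 0.36)² = 47.70.
Round up to the next whole unit.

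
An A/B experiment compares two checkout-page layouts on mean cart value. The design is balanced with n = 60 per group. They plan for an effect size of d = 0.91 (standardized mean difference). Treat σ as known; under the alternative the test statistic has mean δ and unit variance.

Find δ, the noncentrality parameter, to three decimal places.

δ ≈ 4.984

δ = d·√(n/2) = 0.91 × √(60/2) = 4.9843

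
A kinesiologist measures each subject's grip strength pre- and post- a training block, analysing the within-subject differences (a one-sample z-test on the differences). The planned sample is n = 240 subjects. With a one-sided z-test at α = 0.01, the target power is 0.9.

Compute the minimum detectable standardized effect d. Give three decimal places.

Need Φ(δ − 2.326) = 0.9, so δ = 2.326 + 1.282 = 3.608.
δ = d·√n ⇒ d = δ/√n = 3.608/√240 = 0.2329.

d ≈ 0.233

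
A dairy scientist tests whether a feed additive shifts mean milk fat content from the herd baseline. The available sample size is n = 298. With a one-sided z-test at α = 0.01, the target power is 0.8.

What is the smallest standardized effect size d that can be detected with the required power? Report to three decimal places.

d ≈ 0.184

Need Φ(δ − 2.326) = 0.8, so δ = 2.326 + 0.842 = 3.168.
δ = d·√n ⇒ d = δ/√n = 3.168/√298 = 0.1835.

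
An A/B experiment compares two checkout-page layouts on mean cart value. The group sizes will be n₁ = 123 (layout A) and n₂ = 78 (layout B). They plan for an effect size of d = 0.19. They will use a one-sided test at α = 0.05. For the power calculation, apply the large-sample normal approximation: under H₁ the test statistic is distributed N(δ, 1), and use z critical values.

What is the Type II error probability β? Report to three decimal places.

β ≈ 0.630

Noncentrality parameter: δ = d / √(1/n₁ + 1/n₂) = 0.19 / √(1/123 + 1/78) = 1.3127
Critical value for a one-sided test at α = 0.05: z_α = 1.645.
Power = Φ(δ − 1.645) = Φ(-0.332) = 0.3699.
Type II error: β = 1 − power = 1 − 0.3699 = 0.6301.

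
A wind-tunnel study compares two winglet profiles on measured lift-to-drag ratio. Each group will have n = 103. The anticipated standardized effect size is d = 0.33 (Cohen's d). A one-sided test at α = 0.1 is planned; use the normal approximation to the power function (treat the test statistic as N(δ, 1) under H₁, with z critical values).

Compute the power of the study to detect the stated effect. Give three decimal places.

Power ≈ 0.861

Noncentrality parameter: δ = d·√(n/2) = 0.33 × √(103/2) = 2.3682
Critical value for a one-sided test at α = 0.1: z_α = 1.282.
Power = Φ(δ − 1.282) = Φ(1.087) = 0.8614.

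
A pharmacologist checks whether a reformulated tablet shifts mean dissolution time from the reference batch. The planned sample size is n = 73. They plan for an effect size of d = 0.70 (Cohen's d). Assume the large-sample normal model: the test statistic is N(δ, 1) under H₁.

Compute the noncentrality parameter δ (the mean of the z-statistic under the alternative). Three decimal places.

The noncentrality parameter scales effect size by the design's sample-size factor: δ = d·√n = 0.70 × √73 = 5.9808

δ ≈ 5.981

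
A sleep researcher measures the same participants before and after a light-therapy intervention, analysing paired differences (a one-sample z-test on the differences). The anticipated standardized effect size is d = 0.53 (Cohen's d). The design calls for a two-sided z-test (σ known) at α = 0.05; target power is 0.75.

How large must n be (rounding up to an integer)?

For power 0.75 need Φ(δ − z_{0.025}) = 0.75, so δ = z_{0.025} + z_{0.25} = 1.960 + 0.674 = 2.634.
(For δ > 0 the lower-tail rejection region contributes negligibly to power, so the one-term inversion is standard.)
δ = d·√n ⇒ n = (δ/d)² = (2.634 / 0.53)² = 24.71.
Rounding up, n = 25.

n = 25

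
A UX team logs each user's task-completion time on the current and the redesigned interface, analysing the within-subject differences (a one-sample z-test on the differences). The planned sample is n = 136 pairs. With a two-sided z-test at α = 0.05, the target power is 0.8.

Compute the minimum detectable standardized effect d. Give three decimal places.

d ≈ 0.240

Required noncentrality: δ = z_{0.025} + z_{0.20} = 1.960 + 0.842 = 2.802.
(Lower-tail contribution to power is negligible for δ > 0.)
δ = d·√n ⇒ d = δ/√n = 2.802/√136 = 0.2402.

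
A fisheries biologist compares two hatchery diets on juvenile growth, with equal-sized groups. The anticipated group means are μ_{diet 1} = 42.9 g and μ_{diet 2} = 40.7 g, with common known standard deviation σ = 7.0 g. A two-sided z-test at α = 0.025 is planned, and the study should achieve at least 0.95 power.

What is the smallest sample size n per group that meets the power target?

n = 306 per group

Standardized effect: d = |μ_{diet 1} − μ_{diet 2}| / σ = |42.9 − 40.7| / 7.0 = 0.3143
Set Φ(δ − 2.241) = 0.95; then δ − 2.241 = Φ⁻¹(0.95) = 1.645, giving δ = 3.886.
(Ignoring the negligible lower-tail rejection probability gives the usual closed-form inversion.)
δ = d·√(n/2) ⇒ n = 2(δ/d)² = 2 × (3.886 / 0.3143)² = 305.80.
Rounding up, n = 306 per group.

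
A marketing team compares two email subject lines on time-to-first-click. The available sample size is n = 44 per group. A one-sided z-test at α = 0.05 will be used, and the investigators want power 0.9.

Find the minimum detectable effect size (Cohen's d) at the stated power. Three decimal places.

Required noncentrality: δ = z_{0.05} + z_{0.10} = 1.645 + 1.282 = 2.926.
δ = d·√(n/2) ⇒ d = δ/√(n/2) = 2.926/√(44/2) = 0.6239.

d ≈ 0.624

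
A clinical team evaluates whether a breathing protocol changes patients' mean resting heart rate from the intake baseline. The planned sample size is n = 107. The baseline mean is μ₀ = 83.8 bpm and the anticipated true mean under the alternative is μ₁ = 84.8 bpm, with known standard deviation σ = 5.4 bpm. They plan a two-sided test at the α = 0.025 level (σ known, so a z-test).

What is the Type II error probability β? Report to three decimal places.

β ≈ 0.628

Standardized effect: d = |μ₁ − μ₀| / σ = |84.8 − 83.8| / 5.4 = 0.1852
Noncentrality parameter: δ = d·√n = 0.1852 × √107 = 1.9156
Critical value for a two-sided test at α = 0.025: z_{α/2} = 2.241.
Power = Φ(δ − 2.241) + Φ(−δ − 2.241) = Φ(-0.326) + Φ(-4.157) = 0.3723 + 0.0000 = 0.3723.
Type II error: β = 1 − power = 1 − 0.3723 = 0.6277.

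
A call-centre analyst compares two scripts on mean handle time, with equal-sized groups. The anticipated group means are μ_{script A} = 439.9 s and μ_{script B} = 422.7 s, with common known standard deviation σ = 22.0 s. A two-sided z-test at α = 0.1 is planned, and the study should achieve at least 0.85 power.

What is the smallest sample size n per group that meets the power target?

n = 24 per group

Standardized effect: d = |μ_{script A} − μ_{script B}| / σ = |439.9 − 422.7| / 22.0 = 0.7818
For power 0.85 need Φ(δ − z_{0.05}) = 0.85, so δ = z_{0.05} + z_{0.15} = 1.645 + 1.036 = 2.681.
(The Φ(−δ − z_{α/2}) term is vanishingly small for δ > 0 and is dropped in the standard sample-size formula.)
δ = d·√(n/2) ⇒ n = 2(δ/d)² = 2 × (2.681 / 0.7818)² = 23.52.
Rounding up, n = 24 per group.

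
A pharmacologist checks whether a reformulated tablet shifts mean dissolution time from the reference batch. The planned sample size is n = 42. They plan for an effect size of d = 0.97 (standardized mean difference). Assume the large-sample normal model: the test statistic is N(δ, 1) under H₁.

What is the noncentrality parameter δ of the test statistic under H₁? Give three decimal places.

δ ≈ 6.286

δ = d·√n = 0.97 × √42 = 6.2863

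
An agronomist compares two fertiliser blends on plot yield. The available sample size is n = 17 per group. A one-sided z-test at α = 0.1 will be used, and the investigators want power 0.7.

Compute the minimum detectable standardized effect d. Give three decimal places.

Need Φ(δ − 1.282) = 0.7, so δ = 1.282 + 0.524 = 1.806.
δ = d·√(n/2) ⇒ d = δ/√(n/2) = 1.806/√(17/2) = 0.6194.

d ≈ 0.619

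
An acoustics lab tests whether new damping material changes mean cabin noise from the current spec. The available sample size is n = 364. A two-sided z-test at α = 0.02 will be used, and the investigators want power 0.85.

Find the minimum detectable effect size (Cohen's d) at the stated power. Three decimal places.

Need Φ(δ − 2.326) = 0.85, so δ = 2.326 + 1.036 = 3.363.
(The second rejection-region term Φ(−δ − z_{α/2}) is negligible and dropped.)
δ = d·√n ⇒ d = δ/√n = 3.363/√364 = 0.1763.

d ≈ 0.176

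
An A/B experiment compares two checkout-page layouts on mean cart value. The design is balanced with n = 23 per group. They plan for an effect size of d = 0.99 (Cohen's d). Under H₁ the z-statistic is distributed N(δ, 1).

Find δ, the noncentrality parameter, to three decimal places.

δ ≈ 3.357

δ = d·√(n/2) = 0.99 × √(23/2) = 3.3573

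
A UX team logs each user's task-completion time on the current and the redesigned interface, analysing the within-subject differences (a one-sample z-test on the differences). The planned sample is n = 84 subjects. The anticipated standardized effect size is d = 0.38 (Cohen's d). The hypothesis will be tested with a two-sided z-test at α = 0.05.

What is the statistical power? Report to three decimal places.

Noncentrality parameter: δ = d·√n = 0.38 × √84 = 3.4828
Two-sided α = 0.05 → critical value z_{0.025} = 1.960.
Power = Φ(δ − 1.960) + Φ(−δ − 1.960) = Φ(1.523) + Φ(-5.443) = 0.9361 + 0.0000 = 0.9361.

Power ≈ 0.936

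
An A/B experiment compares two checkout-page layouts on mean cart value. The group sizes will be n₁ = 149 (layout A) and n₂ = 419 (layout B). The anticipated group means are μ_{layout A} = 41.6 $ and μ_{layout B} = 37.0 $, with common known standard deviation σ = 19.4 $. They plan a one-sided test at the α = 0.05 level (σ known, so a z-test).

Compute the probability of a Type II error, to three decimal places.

Standardized effect: d = |μ_{layout A} − μ_{layout B}| / σ = |41.6 − 37.0| / 19.4 = 0.2371
Noncentrality parameter: δ = d / √(1/n₁ + 1/n₂) = 0.2371 / √(1/149 + 1/419) = 2.4859
One-sided α = 0.05 → critical value z_{0.05} = 1.645.
Power = Φ(δ − 1.645) = Φ(0.841) = 0.7998.
Type II error: β = 1 − power = 1 − 0.7998 = 0.2002.

β ≈ 0.200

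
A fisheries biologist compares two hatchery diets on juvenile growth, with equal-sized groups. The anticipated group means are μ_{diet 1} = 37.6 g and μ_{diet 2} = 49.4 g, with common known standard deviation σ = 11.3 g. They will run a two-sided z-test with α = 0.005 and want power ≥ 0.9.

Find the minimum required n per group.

n = 31 per group

Standardized effect: d = |μ_{diet 1} − μ_{diet 2}| / σ = |37.6 − 49.4| / 11.3 = 1.0442
For power 0.9 need Φ(δ − z_{0.0025}) = 0.9, so δ = z_{0.0025} + z_{0.10} = 2.807 + 1.282 = 4.089.
(For δ > 0 the lower-tail rejection region contributes negligibly to power, so the one-term inversion is standard.)
δ = d·√(n/2) ⇒ n = 2(δ/d)² = 2 × (4.089 / 1.0442)² = 30.66.
Round up to the next whole unit.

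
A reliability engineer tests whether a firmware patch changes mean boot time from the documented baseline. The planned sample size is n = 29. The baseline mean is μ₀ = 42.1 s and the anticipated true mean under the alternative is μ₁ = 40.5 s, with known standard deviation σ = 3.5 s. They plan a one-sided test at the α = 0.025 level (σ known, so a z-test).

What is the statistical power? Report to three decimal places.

Standardized effect: d = |μ₁ − μ₀| / σ = |40.5 − 42.1| / 3.5 = 0.4571
Noncentrality parameter: δ = d·√n = 0.4571 × √29 = 2.4618
One-sided α = 0.025 → critical value z_{0.025} = 1.960.
Power = P(Z > 1.960 − δ) = Φ(0.502) = 0.6921.

Power ≈ 0.692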